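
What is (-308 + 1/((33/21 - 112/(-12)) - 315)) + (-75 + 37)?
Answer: -2209577/6386 ≈ -346.00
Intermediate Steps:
(-308 + 1/((33/21 - 112/(-12)) - 315)) + (-75 + 37) = (-308 + 1/((33*(1/21) - 112*(-1/12)) - 315)) - 38 = (-308 + 1/((11/7 + 28/3) - 315)) - 38 = (-308 + 1/(229/21 - 315)) - 38 = (-308 + 1/(-6386/21)) - 38 = (-308 - 21/6386) - 38 = -1966909/6386 - 38 = -2209577/6386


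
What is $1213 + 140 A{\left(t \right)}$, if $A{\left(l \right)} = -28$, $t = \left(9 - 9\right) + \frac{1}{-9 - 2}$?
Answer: $-2707$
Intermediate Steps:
$t = - \frac{1}{11}$ ($t = 0 + \frac{1}{-11} = 0 - \frac{1}{11} = - \frac{1}{11} \approx -0.090909$)
$1213 + 140 A{\left(t \right)} = 1213 + 140 \left(-28\right) = 1213 - 3920 = -2707$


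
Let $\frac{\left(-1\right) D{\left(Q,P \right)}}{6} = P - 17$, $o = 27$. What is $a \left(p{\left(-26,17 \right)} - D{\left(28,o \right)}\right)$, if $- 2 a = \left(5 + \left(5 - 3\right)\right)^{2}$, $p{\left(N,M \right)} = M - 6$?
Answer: $- \frac{3479}{2} \approx -1739.5$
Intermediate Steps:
$p{\left(N,M \right)} = -6 + M$
$D{\left(Q,P \right)} = 102 - 6 P$ ($D{\left(Q,P \right)} = - 6 \left(P - 17\right) = - 6 \left(-17 + P\right) = 102 - 6 P$)
$a = - \frac{49}{2}$ ($a = - \frac{\left(5 + \left(5 - 3\right)\right)^{2}}{2} = - \frac{\left(5 + 2\right)^{2}}{2} = - \frac{7^{2}}{2} = \left(- \frac{1}{2}\right) 49 = - \frac{49}{2} \approx -24.5$)
$a \left(p{\left(-26,17 \right)} - D{\left(28,o \right)}\right) = - \frac{49 \left(\left(-6 + 17\right) - \left(102 - 162\right)\right)}{2} = - \frac{49 \left(11 - \left(102 - 162\right)\right)}{2} = - \frac{49 \left(11 - -60\right)}{2} = - \frac{49 \left(11 + 60\right)}{2} = \left(- \frac{49}{2}\right) 71 = - \frac{3479}{2}$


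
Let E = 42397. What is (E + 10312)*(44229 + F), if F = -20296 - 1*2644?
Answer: 1122121901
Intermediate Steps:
F = -22940 (F = -20296 - 2644 = -22940)
(E + 10312)*(44229 + F) = (42397 + 10312)*(44229 - 22940) = 52709*21289 = 1122121901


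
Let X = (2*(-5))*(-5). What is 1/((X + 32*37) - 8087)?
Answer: -1/6853 ≈ -0.00014592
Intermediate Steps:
X = 50 (X = -10*(-5) = 50)
1/((X + 32*37) - 8087) = 1/((50 + 32*37) - 8087) = 1/((50 + 1184) - 8087) = 1/(1234 - 8087) = 1/(-6853) = -1/6853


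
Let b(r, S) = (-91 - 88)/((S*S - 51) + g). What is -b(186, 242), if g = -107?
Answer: 179/58406 ≈ 0.0030648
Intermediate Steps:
b(r, S) = -179/(-158 + S²) (b(r, S) = (-91 - 88)/((S*S - 51) - 107) = -179/((S² - 51) - 107) = -179/((-51 + S²) - 107) = -179/(-158 + S²))
-b(186, 242) = -(-179)/(-158 + 242²) = -(-179)/(-158 + 58564) = -(-179)/58406 = -1*(-179/58406) = 179/58406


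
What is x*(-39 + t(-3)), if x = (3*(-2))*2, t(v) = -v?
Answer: 432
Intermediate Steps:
x = -12 (x = -6*2 = -12)
x*(-39 + t(-3)) = -12*(-39 - 1*(-3)) = -12*(-39 + 3) = -12*(-36) = 432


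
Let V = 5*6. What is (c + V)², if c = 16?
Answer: 2116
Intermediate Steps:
V = 30
(c + V)² = (16 + 30)² = 46² = 2116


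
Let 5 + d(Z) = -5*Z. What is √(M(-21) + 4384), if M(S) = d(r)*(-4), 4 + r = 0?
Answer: 2*√1081 ≈ 65.757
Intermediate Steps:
r = -4 (r = -4 + 0 = -4)
d(Z) = -5 - 5*Z
M(S) = -60 (M(S) = (-5 - 5*(-4))*(-4) = (-5 + 20)*(-4) = 15*(-4) = -60)
√(M(-21) + 4384) = √(-60 + 4384) = √4324 = 2*√1081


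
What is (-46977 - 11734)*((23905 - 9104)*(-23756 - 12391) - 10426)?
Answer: 31411686799003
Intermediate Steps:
(-46977 - 11734)*((23905 - 9104)*(-23756 - 12391) - 10426) = -58711*(14801*(-36147) - 10426) = -58711*(-535011747 - 10426) = -58711*(-535022173) = 31411686799003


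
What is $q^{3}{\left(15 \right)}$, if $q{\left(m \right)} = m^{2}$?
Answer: $11390625$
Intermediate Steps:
$q^{3}{\left(15 \right)} = \left(15^{2}\right)^{3} = 225^{3} = 11390625$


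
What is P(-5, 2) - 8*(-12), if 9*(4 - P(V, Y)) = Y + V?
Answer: 301/3 ≈ 100.33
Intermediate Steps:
P(V, Y) = 4 - V/9 - Y/9 (P(V, Y) = 4 - (Y + V)/9 = 4 - (V + Y)/9 = 4 + (-V/9 - Y/9) = 4 - V/9 - Y/9)
P(-5, 2) - 8*(-12) = (4 - ⅑*(-5) - ⅑*2) - 8*(-12) = (4 + 5/9 - 2/9) + 96 = 13/3 + 96 = 301/3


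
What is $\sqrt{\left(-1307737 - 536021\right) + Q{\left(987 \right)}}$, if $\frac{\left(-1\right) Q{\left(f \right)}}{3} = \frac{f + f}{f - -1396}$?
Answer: $\frac{42 i \sqrt{5935454867}}{2383} \approx 1357.9 i$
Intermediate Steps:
$Q{\left(f \right)} = - \frac{6 f}{1396 + f}$ ($Q{\left(f \right)} = - 3 \frac{f + f}{f - -1396} = - 3 \frac{2 f}{f + 1396} = - 3 \frac{2 f}{1396 + f} = - \frac{6 f}{1396 + f}$)
$\sqrt{\left(-1307737 - 536021\right) + Q{\left(987 \right)}} = \sqrt{\left(-1307737 - 536021\right) - \frac{5922}{1396 + 987}} = \sqrt{-1843758 - \frac{5922}{2383}} = \sqrt{- \frac{4393681236}{2383}} = \frac{42 i \sqrt{5935454867}}{2383}$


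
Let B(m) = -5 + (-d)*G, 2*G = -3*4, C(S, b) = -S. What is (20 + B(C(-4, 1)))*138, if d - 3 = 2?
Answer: 6210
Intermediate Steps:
d = 5 (d = 3 + 2 = 5)
G = -6 (G = (-3*4)/2 = (1/2)*(-12) = -6)
B(m) = 25 (B(m) = -5 - 1*5*(-6) = -5 - 5*(-6) = -5 + 30 = 25)
(20 + B(C(-4, 1)))*138 = (20 + 25)*138 = 45*138 = 6210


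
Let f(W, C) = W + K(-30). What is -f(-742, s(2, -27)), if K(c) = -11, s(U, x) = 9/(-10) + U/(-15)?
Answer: 753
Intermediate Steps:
s(U, x) = -9/10 - U/15 (s(U, x) = 9*(-⅒) + U*(-1/15) = -9/10 - U/15)
f(W, C) = -11 + W (f(W, C) = W - 11 = -11 + W)
-f(-742, s(2, -27)) = -(-11 - 742) = -1*(-753) = 753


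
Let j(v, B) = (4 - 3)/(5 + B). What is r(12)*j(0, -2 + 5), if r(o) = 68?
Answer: 17/2 ≈ 8.5000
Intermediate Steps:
j(v, B) = 1/(5 + B)
r(12)*j(0, -2 + 5) = 68/(5 + (-2 + 5)) = 68/(5 + 3) = 68/8 = 68*(⅛) = 17/2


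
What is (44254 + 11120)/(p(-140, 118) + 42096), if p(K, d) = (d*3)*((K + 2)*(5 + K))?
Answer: 9229/1106186 ≈ 0.0083431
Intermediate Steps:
p(K, d) = 3*d*(2 + K)*(5 + K) (p(K, d) = (3*d)*((2 + K)*(5 + K)) = 3*d*(2 + K)*(5 + K))
(44254 + 11120)/(p(-140, 118) + 42096) = (44254 + 11120)/(3*118*(10 + (-140)**2 + 7*(-140)) + 42096) = 55374/(3*118*(10 + 19600 - 980) + 42096) = 55374/(3*118*18630 + 42096) = 55374/(6595020 + 42096) = 55374/6637116 = 55374*(1/6637116) = 9229/1106186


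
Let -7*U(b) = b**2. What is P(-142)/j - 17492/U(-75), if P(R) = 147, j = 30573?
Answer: 416034143/19108125 ≈ 21.773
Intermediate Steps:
U(b) = -b**2/7
P(-142)/j - 17492/U(-75) = 147/30573 - 17492/((-1/7*(-75)**2)) = 147*(1/30573) - 17492/((-1/7*5625)) = 49/10191 - 17492/(-5625/7) = 49/10191 - 17492*(-7/5625) = 49/10191 + 122444/5625 = 416034143/19108125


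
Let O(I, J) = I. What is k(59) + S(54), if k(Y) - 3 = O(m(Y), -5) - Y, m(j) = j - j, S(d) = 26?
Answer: -30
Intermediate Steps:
m(j) = 0
k(Y) = 3 - Y (k(Y) = 3 + (0 - Y) = 3 - Y)
k(59) + S(54) = (3 - 1*59) + 26 = (3 - 59) + 26 = -56 + 26 = -30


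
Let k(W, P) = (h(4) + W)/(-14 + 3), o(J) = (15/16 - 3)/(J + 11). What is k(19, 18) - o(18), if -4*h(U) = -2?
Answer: -8685/5104 ≈ -1.7016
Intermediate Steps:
h(U) = ½ (h(U) = -¼*(-2) = ½)
o(J) = -33/(16*(11 + J)) (o(J) = (15*(1/16) - 3)/(11 + J) = (15/16 - 3)/(11 + J) = -33/(16*(11 + J)))
k(W, P) = -1/22 - W/11 (k(W, P) = (½ + W)/(-14 + 3) = (½ + W)/(-11) = (½ + W)*(-1/11) = -1/22 - W/11)
k(19, 18) - o(18) = (-1/22 - 1/11*19) - (-33)/(176 + 16*18) = (-1/22 - 19/11) - (-33)/(176 + 288) = -39/22 - (-33)/464 = -39/22 - 1*(-33/464) = -39/22 + 33/464 = -8685/5104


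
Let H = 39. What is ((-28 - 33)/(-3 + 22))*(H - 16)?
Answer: -1403/19 ≈ -73.842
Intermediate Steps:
((-28 - 33)/(-3 + 22))*(H - 16) = ((-28 - 33)/(-3 + 22))*(39 - 16) = -61/19*23 = -1403/19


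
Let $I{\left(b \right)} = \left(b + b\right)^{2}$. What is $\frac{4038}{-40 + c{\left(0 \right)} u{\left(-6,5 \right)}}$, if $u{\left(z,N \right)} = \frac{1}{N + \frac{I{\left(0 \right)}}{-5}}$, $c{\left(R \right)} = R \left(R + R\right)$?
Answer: $- \frac{2019}{20} \approx -100.95$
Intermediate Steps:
$c{\left(R \right)} = 2 R^{2}$ ($c{\left(R \right)} = R 2 R = 2 R^{2}$)
$I{\left(b \right)} = 4 b^{2}$ ($I{\left(b \right)} = \left(2 b\right)^{2} = 4 b^{2}$)
$u{\left(z,N \right)} = \frac{1}{N}$ ($u{\left(z,N \right)} = \frac{1}{N + \frac{4 \cdot 0^{2}}{-5}} = \frac{1}{N + 4 \cdot 0 \left(- \frac{1}{5}\right)} = \frac{1}{N + 0 \left(- \frac{1}{5}\right)} = \frac{1}{N + 0} = \frac{1}{N}$)
$\frac{4038}{-40 + c{\left(0 \right)} u{\left(-6,5 \right)}} = \frac{4038}{-40 + \frac{2 \cdot 0^{2}}{5}} = \frac{4038}{-40 + 2 \cdot 0 \cdot \frac{1}{5}} = \frac{4038}{-40 + 0 \cdot \frac{1}{5}} = \frac{4038}{-40 + 0} = \frac{4038}{-40} = 4038 \left(- \frac{1}{40}\right) = - \frac{2019}{20}$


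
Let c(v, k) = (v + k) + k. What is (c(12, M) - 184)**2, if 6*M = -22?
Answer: 289444/9 ≈ 32160.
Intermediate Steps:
M = -11/3 (M = (1/6)*(-22) = -11/3 ≈ -3.6667)
c(v, k) = v + 2*k (c(v, k) = (k + v) + k = v + 2*k)
(c(12, M) - 184)**2 = ((12 + 2*(-11/3)) - 184)**2 = ((12 - 22/3) - 184)**2 = (14/3 - 184)**2 = (-538/3)**2 = 289444/9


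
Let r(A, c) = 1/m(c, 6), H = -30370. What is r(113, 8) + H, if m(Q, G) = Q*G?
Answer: -1457759/48 ≈ -30370.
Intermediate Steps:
m(Q, G) = G*Q
r(A, c) = 1/(6*c)
r(113, 8) + H = (1/6)/8 - 30370 = (1/6)*(1/8) - 30370 = 1/48 - 30370 = -1457759/48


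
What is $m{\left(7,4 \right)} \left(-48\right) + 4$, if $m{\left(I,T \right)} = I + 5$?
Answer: $-572$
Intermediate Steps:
$m{\left(I,T \right)} = 5 + I$
$m{\left(7,4 \right)} \left(-48\right) + 4 = \left(5 + 7\right) \left(-48\right) + 4 = 12 \left(-48\right) + 4 = -576 + 4 = -572$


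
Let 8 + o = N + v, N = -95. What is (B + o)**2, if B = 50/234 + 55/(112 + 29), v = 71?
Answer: 29807331904/30239001 ≈ 985.72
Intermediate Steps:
B = 3320/5499 (B = 50*(1/234) + 55/141 = 25/117 + 55*(1/141) = 25/117 + 55/141 = 3320/5499 ≈ 0.60375)
o = -32 (o = -8 + (-95 + 71) = -8 - 24 = -32)
(B + o)**2 = (3320/5499 - 32)**2 = (-172648/5499)**2 = 29807331904/30239001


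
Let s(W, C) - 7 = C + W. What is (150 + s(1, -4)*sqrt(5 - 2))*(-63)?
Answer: -9450 - 252*sqrt(3) ≈ -9886.5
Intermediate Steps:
s(W, C) = 7 + C + W (s(W, C) = 7 + (C + W) = 7 + C + W)
(150 + s(1, -4)*sqrt(5 - 2))*(-63) = (150 + (7 - 4 + 1)*sqrt(5 - 2))*(-63) = (150 + 4*sqrt(3))*(-63) = -9450 - 252*sqrt(3)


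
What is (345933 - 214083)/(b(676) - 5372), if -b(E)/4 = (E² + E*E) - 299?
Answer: -65925/1829992 ≈ -0.036025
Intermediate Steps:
b(E) = 1196 - 8*E² (b(E) = -4*((E² + E*E) - 299) = -4*((E² + E²) - 299) = -4*(2*E² - 299) = -4*(-299 + 2*E²) = 1196 - 8*E²)
(345933 - 214083)/(b(676) - 5372) = (345933 - 214083)/((1196 - 8*676²) - 5372) = 131850/((1196 - 8*456976) - 5372) = 131850/((1196 - 3655808) - 5372) = 131850/(-3654612 - 5372) = 131850/(-3659984) = 131850*(-1/3659984) = -65925/1829992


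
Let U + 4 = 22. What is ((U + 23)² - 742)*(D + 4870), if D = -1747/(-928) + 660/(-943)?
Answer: 4002761144319/875104 ≈ 4.5740e+6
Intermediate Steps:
U = 18 (U = -4 + 22 = 18)
D = 1034941/875104 (D = -1747*(-1/928) + 660*(-1/943) = 1747/928 - 660/943 = 1034941/875104 ≈ 1.1826)
((U + 23)² - 742)*(D + 4870) = ((18 + 23)² - 742)*(1034941/875104 + 4870) = (41² - 742)*(4262791421/875104) = (1681 - 742)*(4262791421/875104) = 939*(4262791421/875104) = 4002761144319/875104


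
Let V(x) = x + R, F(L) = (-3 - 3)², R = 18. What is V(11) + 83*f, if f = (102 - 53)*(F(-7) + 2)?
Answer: 154575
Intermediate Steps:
F(L) = 36 (F(L) = (-6)² = 36)
V(x) = 18 + x (V(x) = x + 18 = 18 + x)
f = 1862 (f = (102 - 53)*(36 + 2) = 49*38 = 1862)
V(11) + 83*f = (18 + 11) + 83*1862 = 29 + 154546 = 154575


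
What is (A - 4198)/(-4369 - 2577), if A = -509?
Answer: 4707/6946 ≈ 0.67766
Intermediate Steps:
(A - 4198)/(-4369 - 2577) = (-509 - 4198)/(-4369 - 2577) = -4707/(-6946) = -4707*(-1/6946) = 4707/6946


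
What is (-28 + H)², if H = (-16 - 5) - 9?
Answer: 3364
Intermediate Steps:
H = -30 (H = -21 - 9 = -30)
(-28 + H)² = (-28 - 30)² = (-58)² = 3364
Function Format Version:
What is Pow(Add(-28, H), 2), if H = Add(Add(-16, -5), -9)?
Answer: 3364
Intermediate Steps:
H = -30 (H = Add(-21, -9) = -30)
Pow(Add(-28, H), 2) = Pow(Add(-28, -30), 2) = Pow(-58, 2) = 3364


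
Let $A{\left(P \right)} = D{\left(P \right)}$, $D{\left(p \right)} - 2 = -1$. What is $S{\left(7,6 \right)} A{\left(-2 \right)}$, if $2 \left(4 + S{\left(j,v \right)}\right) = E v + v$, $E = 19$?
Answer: $56$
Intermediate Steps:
$D{\left(p \right)} = 1$ ($D{\left(p \right)} = 2 - 1 = 1$)
$A{\left(P \right)} = 1$
$S{\left(j,v \right)} = -4 + 10 v$ ($S{\left(j,v \right)} = -4 + \frac{19 v + v}{2} = -4 + \frac{20 v}{2} = -4 + 10 v$)
$S{\left(7,6 \right)} A{\left(-2 \right)} = \left(-4 + 10 \cdot 6\right) 1 = \left(-4 + 60\right) 1 = 56 \cdot 1 = 56$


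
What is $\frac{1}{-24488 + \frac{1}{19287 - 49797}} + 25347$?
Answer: $\frac{18937475716197}{747128881} \approx 25347.0$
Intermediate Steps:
$\frac{1}{-24488 + \frac{1}{19287 - 49797}} + 25347 = \frac{1}{-24488 + \frac{1}{-30510}} + 25347 = \frac{1}{-24488 - \frac{1}{30510}} + 25347 = \frac{1}{- \frac{747128881}{30510}} + 25347 = - \frac{30510}{747128881} + 25347 = \frac{18937475716197}{747128881}$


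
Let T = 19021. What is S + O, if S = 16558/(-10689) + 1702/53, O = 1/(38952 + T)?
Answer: 1003809090709/32842690041 ≈ 30.564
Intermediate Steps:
O = 1/57973 (O = 1/(38952 + 19021) = 1/57973 ≈ 1.7249e-5)
S = 17315104/566517 (S = 16558*(-1/10689) + 1702*(1/53) = -16558/10689 + 1702/53 = 17315104/566517 ≈ 30.564)
S + O = 17315104/566517 + 1/57973 = 1003809090709/32842690041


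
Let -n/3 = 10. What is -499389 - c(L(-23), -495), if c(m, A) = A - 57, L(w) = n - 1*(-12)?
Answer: -498837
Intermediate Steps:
n = -30 (n = -3*10 = -30)
L(w) = -18 (L(w) = -30 - 1*(-12) = -30 + 12 = -18)
c(m, A) = -57 + A
-499389 - c(L(-23), -495) = -499389 - (-57 - 495) = -499389 - 1*(-552) = -499389 + 552 = -498837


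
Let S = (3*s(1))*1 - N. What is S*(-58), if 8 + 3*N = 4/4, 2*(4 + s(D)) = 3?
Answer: 899/3 ≈ 299.67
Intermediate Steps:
s(D) = -5/2 (s(D) = -4 + (½)*3 = -4 + 3/2 = -5/2)
N = -7/3 (N = -8/3 + (4/4)/3 = -8/3 + (4*(¼))/3 = -8/3 + (⅓)*1 = -8/3 + ⅓ = -7/3 ≈ -2.3333)
S = -31/6 (S = (3*(-5/2))*1 - 1*(-7/3) = -15/2*1 + 7/3 = -15/2 + 7/3 = -31/6 ≈ -5.1667)
S*(-58) = -31/6*(-58) = 899/3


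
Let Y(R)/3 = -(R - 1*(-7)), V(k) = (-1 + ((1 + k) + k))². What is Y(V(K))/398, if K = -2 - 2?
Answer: -213/398 ≈ -0.53518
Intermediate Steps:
K = -4
V(k) = 4*k² (V(k) = (-1 + (1 + 2*k))² = (2*k)² = 4*k²)
Y(R) = -21 - 3*R (Y(R) = 3*(-(R - 1*(-7))) = 3*(-(R + 7)) = 3*(-(7 + R)) = 3*(-7 - R) = -21 - 3*R)
Y(V(K))/398 = (-21 - 12*(-4)²)/398 = (-21 - 12*16)*(1/398) = (-21 - 3*64)*(1/398) = (-21 - 192)*(1/398) = -213*1/398 = -213/398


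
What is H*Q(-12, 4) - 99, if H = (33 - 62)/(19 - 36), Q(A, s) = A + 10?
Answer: -1741/17 ≈ -102.41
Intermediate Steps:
Q(A, s) = 10 + A
H = 29/17 (H = -29/(-17) = -29*(-1/17) = 29/17 ≈ 1.7059)
H*Q(-12, 4) - 99 = 29*(10 - 12)/17 - 99 = (29/17)*(-2) - 99 = -58/17 - 99 = -1741/17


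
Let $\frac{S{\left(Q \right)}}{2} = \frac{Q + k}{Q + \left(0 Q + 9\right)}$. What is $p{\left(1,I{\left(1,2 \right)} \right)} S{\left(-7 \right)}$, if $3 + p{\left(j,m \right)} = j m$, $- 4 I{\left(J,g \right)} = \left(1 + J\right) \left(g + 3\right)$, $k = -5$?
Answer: $66$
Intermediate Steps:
$S{\left(Q \right)} = \frac{2 \left(-5 + Q\right)}{9 + Q}$ ($S{\left(Q \right)} = 2 \frac{Q - 5}{Q + \left(0 Q + 9\right)} = 2 \frac{-5 + Q}{Q + \left(0 + 9\right)} = 2 \frac{-5 + Q}{Q + 9} = 2 \frac{-5 + Q}{9 + Q} = \frac{2 \left(-5 + Q\right)}{9 + Q}$)
$I{\left(J,g \right)} = - \frac{\left(1 + J\right) \left(3 + g\right)}{4}$ ($I{\left(J,g \right)} = - \frac{\left(1 + J\right) \left(g + 3\right)}{4} = - \frac{\left(1 + J\right) \left(3 + g\right)}{4}$)
$p{\left(j,m \right)} = -3 + j m$
$p{\left(1,I{\left(1,2 \right)} \right)} S{\left(-7 \right)} = \left(-3 + 1 \left(- \frac{3}{4} - \frac{3}{4} - \frac{1}{2} - \frac{1}{4} \cdot 2\right)\right) \frac{2 \left(-5 - 7\right)}{9 - 7} = \left(-3 + 1 \left(- \frac{3}{4} - \frac{3}{4} - \frac{1}{2} - \frac{1}{2}\right)\right) 2 \cdot \frac{1}{2} \left(-12\right) = \left(-3 + 1 \left(- \frac{5}{2}\right)\right) 2 \cdot \frac{1}{2} \left(-12\right) = \left(-3 - \frac{5}{2}\right) \left(-12\right) = \left(- \frac{11}{2}\right) \left(-12\right) = 66$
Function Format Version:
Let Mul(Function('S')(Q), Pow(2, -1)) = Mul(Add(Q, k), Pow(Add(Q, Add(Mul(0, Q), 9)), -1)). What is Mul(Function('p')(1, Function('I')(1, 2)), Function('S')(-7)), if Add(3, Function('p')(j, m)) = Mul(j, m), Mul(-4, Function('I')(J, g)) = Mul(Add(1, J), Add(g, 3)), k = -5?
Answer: 66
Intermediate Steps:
Function('S')(Q) = Mul(2, Pow(Add(9, Q), -1), Add(-5, Q)) (Function('S')(Q) = Mul(2, Mul(Add(Q, -5), Pow(Add(Q, Add(Mul(0, Q), 9)), -1))) = Mul(2, Mul(Add(-5, Q), Pow(Add(Q, Add(0, 9)), -1))) = Mul(2, Mul(Add(-5, Q), Pow(Add(Q, 9), -1))) = Mul(2, Mul(Add(-5, Q), Pow(Add(9, Q), -1))) = Mul(2, Mul(Pow(Add(9, Q), -1), Add(-5, Q))) = Mul(2, Pow(Add(9, Q), -1), Add(-5, Q)))
Function('I')(J, g) = Mul(Rational(-1, 4), Add(1, J), Add(3, g)) (Function('I')(J, g) = Mul(Rational(-1, 4), Mul(Add(1, J), Add(g, 3))) = Mul(Rational(-1, 4), Mul(Add(1, J), Add(3, g))) = Mul(Rational(-1, 4), Add(1, J), Add(3, g)))
Function('p')(j, m) = Add(-3, Mul(j, m))
Mul(Function('p')(1, Function('I')(1, 2)), Function('S')(-7)) = Mul(Add(-3, Mul(1, Add(Rational(-3, 4), Mul(Rational(-3, 4), 1), Mul(Rational(-1, 4), 2), Mul(Rational(-1, 4), 1, 2)))), Mul(2, Pow(Add(9, -7), -1), Add(-5, -7))) = Mul(Add(-3, Mul(1, Add(Rational(-3, 4), Rational(-3, 4), Rational(-1, 2), Rational(-1, 2)))), Mul(2, Pow(2, -1), -12)) = Mul(Add(-3, Mul(1, Rational(-5, 2))), Mul(2, Rational(1, 2), -12)) = Mul(Add(-3, Rational(-5, 2)), -12) = Mul(Rational(-11, 2), -12) = 66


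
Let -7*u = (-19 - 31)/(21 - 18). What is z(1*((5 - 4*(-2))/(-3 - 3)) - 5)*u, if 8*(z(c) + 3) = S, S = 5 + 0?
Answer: -475/84 ≈ -5.6548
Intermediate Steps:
S = 5
z(c) = -19/8 (z(c) = -3 + (⅛)*5 = -3 + 5/8 = -19/8)
u = 50/21 (u = -(-19 - 31)/(7*(21 - 18)) = -(-50)/(7*3) = -⅐*(-50/3) = 50/21 ≈ 2.3810)
z(1*((5 - 4*(-2))/(-3 - 3)) - 5)*u = -19/8*50/21 = -475/84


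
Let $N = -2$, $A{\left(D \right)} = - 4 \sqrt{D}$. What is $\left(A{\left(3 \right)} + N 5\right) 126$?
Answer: $-1260 - 504 \sqrt{3} \approx -2133.0$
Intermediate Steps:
$\left(A{\left(3 \right)} + N 5\right) 126 = \left(- 4 \sqrt{3} - 10\right) 126 = \left(-10 - 4 \sqrt{3}\right) 126 = -1260 - 504 \sqrt{3}$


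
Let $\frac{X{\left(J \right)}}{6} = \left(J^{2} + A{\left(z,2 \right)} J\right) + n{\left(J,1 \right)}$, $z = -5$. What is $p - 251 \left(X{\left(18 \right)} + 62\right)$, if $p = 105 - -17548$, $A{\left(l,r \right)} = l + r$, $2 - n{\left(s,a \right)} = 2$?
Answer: $-404529$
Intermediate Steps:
$n{\left(s,a \right)} = 0$ ($n{\left(s,a \right)} = 2 - 2 = 0$)
$p = 17653$ ($p = 105 + 17548 = 17653$)
$X{\left(J \right)} = - 18 J + 6 J^{2}$ ($X{\left(J \right)} = 6 \left(\left(J^{2} + \left(-5 + 2\right) J\right) + 0\right) = 6 \left(\left(J^{2} - 3 J\right) + 0\right) = 6 \left(J^{2} - 3 J\right) = - 18 J + 6 J^{2}$)
$p - 251 \left(X{\left(18 \right)} + 62\right) = 17653 - 251 \left(6 \cdot 18 \left(-3 + 18\right) + 62\right) = 17653 - 251 \left(6 \cdot 18 \cdot 15 + 62\right) = 17653 - 251 \left(1620 + 62\right) = 17653 - 422182 = -404529$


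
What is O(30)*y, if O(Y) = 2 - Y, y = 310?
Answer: -8680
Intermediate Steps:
O(30)*y = (2 - 1*30)*310 = (2 - 30)*310 = -28*310 = -8680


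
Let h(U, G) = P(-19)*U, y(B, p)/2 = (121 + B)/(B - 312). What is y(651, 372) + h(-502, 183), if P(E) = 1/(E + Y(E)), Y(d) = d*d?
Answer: 59645/19323 ≈ 3.0867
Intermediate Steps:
Y(d) = d**2
y(B, p) = 2*(121 + B)/(-312 + B) (y(B, p) = 2*((121 + B)/(B - 312)) = 2*((121 + B)/(-312 + B)) = 2*(121 + B)/(-312 + B))
P(E) = 1/(E + E**2)
h(U, G) = U/342 (h(U, G) = (1/((-19)*(1 - 19)))*U = (-1/19/(-18))*U = (-1/19*(-1/18))*U = U/342)
y(651, 372) + h(-502, 183) = 2*(121 + 651)/(-312 + 651) + (1/342)*(-502) = 2*772/339 - 251/171 = 2*(1/339)*772 - 251/171 = 1544/339 - 251/171 = 59645/19323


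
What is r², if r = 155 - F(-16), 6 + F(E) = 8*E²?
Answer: 3560769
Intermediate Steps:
F(E) = -6 + 8*E²
r = -1887 (r = 155 - (-6 + 8*(-16)²) = 155 - (-6 + 8*256) = 155 - (-6 + 2048) = 155 - 1*2042 = 155 - 2042 = -1887)
r² = (-1887)² = 3560769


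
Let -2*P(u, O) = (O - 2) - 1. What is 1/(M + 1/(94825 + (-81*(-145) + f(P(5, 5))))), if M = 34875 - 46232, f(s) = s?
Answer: -106569/1210304132 ≈ -8.8051e-5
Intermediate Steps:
P(u, O) = 3/2 - O/2 (P(u, O) = -((O - 2) - 1)/2 = -((-2 + O) - 1)/2 = -(-3 + O)/2 = 3/2 - O/2)
M = -11357
1/(M + 1/(94825 + (-81*(-145) + f(P(5, 5))))) = 1/(-11357 + 1/(94825 + (-81*(-145) + (3/2 - 1/2*5)))) = 1/(-11357 + 1/(94825 + (11745 + (3/2 - 5/2)))) = 1/(-11357 + 1/(94825 + (11745 - 1))) = 1/(-11357 + 1/(94825 + 11744)) = 1/(-11357 + 1/106569) = 1/(-1210304132/106569) = -106569/1210304132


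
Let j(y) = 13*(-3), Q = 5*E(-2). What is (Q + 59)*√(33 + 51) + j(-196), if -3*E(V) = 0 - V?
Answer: -39 + 334*√21/3 ≈ 471.19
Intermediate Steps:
E(V) = V/3 (E(V) = -(0 - V)/3 = -(-1)*V/3 = V/3)
Q = -10/3 (Q = 5*((⅓)*(-2)) = 5*(-⅔) = -10/3 ≈ -3.3333)
j(y) = -39
(Q + 59)*√(33 + 51) + j(-196) = (-10/3 + 59)*√(33 + 51) - 39 = 167*√84/3 - 39 = 167*(2*√21)/3 - 39 = 334*√21/3 - 39 = -39 + 334*√21/3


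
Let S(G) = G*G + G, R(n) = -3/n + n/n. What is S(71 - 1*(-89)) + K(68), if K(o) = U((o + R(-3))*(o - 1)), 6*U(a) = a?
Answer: 79625/3 ≈ 26542.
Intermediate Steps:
R(n) = 1 - 3/n (R(n) = -3/n + 1 = 1 - 3/n)
S(G) = G + G**2 (S(G) = G**2 + G = G + G**2)
U(a) = a/6
K(o) = (-1 + o)*(2 + o)/6 (K(o) = ((o + (-3 - 3)/(-3))*(o - 1))/6 = ((o - 1/3*(-6))*(-1 + o))/6 = ((o + 2)*(-1 + o))/6 = ((2 + o)*(-1 + o))/6 = ((-1 + o)*(2 + o))/6 = (-1 + o)*(2 + o)/6)
S(71 - 1*(-89)) + K(68) = (71 - 1*(-89))*(1 + (71 - 1*(-89))) + (-1/3 + (1/6)*68 + (1/6)*68**2) = (71 + 89)*(1 + (71 + 89)) + (-1/3 + 34/3 + (1/6)*4624) = 160*(1 + 160) + (-1/3 + 34/3 + 2312/3) = 160*161 + 2345/3 = 25760 + 2345/3 = 79625/3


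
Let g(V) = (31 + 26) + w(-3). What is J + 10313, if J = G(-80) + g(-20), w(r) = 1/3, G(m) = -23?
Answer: 31042/3 ≈ 10347.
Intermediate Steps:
w(r) = ⅓
g(V) = 172/3 (g(V) = (31 + 26) + ⅓ = 57 + ⅓ = 172/3)
J = 103/3 (J = -23 + 172/3 = 103/3 ≈ 34.333)
J + 10313 = 103/3 + 10313 = 31042/3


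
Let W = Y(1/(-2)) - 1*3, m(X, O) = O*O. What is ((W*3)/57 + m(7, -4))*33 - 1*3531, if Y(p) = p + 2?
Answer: -114213/38 ≈ -3005.6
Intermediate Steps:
Y(p) = 2 + p
m(X, O) = O²
W = -3/2 (W = (2 + 1/(-2)) - 1*3 = (2 - ½) - 3 = 3/2 - 3 = -3/2 ≈ -1.5000)
((W*3)/57 + m(7, -4))*33 - 1*3531 = (-3/2*3/57 + (-4)²)*33 - 1*3531 = (-9/2*1/57 + 16)*33 - 3531 = (-3/38 + 16)*33 - 3531 = (605/38)*33 - 3531 = 19965/38 - 3531 = -114213/38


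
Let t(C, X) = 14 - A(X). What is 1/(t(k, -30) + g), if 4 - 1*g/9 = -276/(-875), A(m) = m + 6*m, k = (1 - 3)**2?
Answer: 875/225016 ≈ 0.0038886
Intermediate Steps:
k = 4 (k = (-2)**2 = 4)
A(m) = 7*m
g = 29016/875 (g = 36 - (-2484)/(-875) = 36 - (-2484)*(-1)/875 = 36 - 9*276/875 = 36 - 2484/875 = 29016/875 ≈ 33.161)
t(C, X) = 14 - 7*X
1/(t(k, -30) + g) = 1/((14 - 7*(-30)) + 29016/875) = 1/((14 + 210) + 29016/875) = 1/(224 + 29016/875) = 1/(225016/875) = 875/225016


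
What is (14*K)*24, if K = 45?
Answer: 15120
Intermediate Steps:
(14*K)*24 = (14*45)*24 = 630*24 = 15120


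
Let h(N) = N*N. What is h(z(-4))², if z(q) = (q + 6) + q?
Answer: 16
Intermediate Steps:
z(q) = 6 + 2*q (z(q) = (6 + q) + q = 6 + 2*q)
h(N) = N²
h(z(-4))² = ((6 + 2*(-4))²)² = ((6 - 8)²)² = ((-2)²)² = 4² = 16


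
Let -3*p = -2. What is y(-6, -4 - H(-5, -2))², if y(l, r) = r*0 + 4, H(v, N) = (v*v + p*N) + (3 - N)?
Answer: 16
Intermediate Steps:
p = ⅔ (p = -⅓*(-2) = ⅔ ≈ 0.66667)
H(v, N) = 3 + v² - N/3 (H(v, N) = (v*v + 2*N/3) + (3 - N) = (v² + 2*N/3) + (3 - N) = 3 + v² - N/3)
y(l, r) = 4 (y(l, r) = 0 + 4 = 4)
y(-6, -4 - H(-5, -2))² = 4² = 16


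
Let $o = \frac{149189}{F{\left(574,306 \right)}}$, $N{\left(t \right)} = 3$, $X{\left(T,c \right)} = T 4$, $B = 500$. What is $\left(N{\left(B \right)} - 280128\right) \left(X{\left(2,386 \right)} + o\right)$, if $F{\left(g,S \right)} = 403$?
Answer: $- \frac{42694691625}{403} \approx -1.0594 \cdot 10^{8}$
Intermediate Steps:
$X{\left(T,c \right)} = 4 T$
$o = \frac{149189}{403} \approx 370.2$
$\left(N{\left(B \right)} - 280128\right) \left(X{\left(2,386 \right)} + o\right) = \left(3 - 280128\right) \left(4 \cdot 2 + \frac{149189}{403}\right) = - 280125 \left(8 + \frac{149189}{403}\right) = \left(-280125\right) \frac{152413}{403} = - \frac{42694691625}{403}$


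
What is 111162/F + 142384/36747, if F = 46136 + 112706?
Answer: 13350714671/2918483487 ≈ 4.5745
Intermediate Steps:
F = 158842
111162/F + 142384/36747 = 111162/158842 + 142384/36747 = 111162*(1/158842) + 142384*(1/36747) = 55581/79421 + 142384/36747 = 13350714671/2918483487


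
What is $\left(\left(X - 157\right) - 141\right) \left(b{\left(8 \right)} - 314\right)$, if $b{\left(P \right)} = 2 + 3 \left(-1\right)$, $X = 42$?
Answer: $80640$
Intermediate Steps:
$b{\left(P \right)} = -1$ ($b{\left(P \right)} = 2 - 3 = -1$)
$\left(\left(X - 157\right) - 141\right) \left(b{\left(8 \right)} - 314\right) = \left(\left(42 - 157\right) - 141\right) \left(-1 - 314\right) = \left(-115 - 141\right) \left(-315\right) = \left(-256\right) \left(-315\right) = 80640$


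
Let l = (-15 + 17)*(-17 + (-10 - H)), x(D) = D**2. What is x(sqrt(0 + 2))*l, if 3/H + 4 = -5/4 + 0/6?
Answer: -740/7 ≈ -105.71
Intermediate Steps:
H = -4/7 (H = 3/(-4 + (-5/4 + 0/6)) = 3/(-4 + (-5*1/4 + 0*(1/6))) = 3/(-4 + (-5/4 + 0)) = 3/(-4 - 5/4) = 3/(-21/4) = 3*(-4/21) = -4/7 ≈ -0.57143)
l = -370/7 (l = (-15 + 17)*(-17 + (-10 - 1*(-4/7))) = 2*(-17 + (-10 + 4/7)) = 2*(-17 - 66/7) = 2*(-185/7) = -370/7 ≈ -52.857)
x(sqrt(0 + 2))*l = (sqrt(0 + 2))**2*(-370/7) = (sqrt(2))**2*(-370/7) = 2*(-370/7) = -740/7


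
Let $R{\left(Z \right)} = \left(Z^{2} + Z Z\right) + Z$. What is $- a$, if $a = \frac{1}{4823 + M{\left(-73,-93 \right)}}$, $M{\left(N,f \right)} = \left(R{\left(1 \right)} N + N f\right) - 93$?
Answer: $- \frac{1}{11300} \approx -8.8496 \cdot 10^{-5}$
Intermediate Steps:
$R{\left(Z \right)} = Z + 2 Z^{2}$ ($R{\left(Z \right)} = \left(Z^{2} + Z^{2}\right) + Z = 2 Z^{2} + Z = Z + 2 Z^{2}$)
$M{\left(N,f \right)} = -93 + 3 N + N f$ ($M{\left(N,f \right)} = \left(1 \left(1 + 2 \cdot 1\right) N + N f\right) - 93 = \left(1 \left(1 + 2\right) N + N f\right) - 93 = \left(1 \cdot 3 N + N f\right) - 93 = \left(3 N + N f\right) - 93 = -93 + 3 N + N f$)
$a = \frac{1}{11300}$ ($a = \frac{1}{4823 - -6477} = \frac{1}{4823 + 6477} = \frac{1}{11300} \approx 8.8496 \cdot 10^{-5}$)
$- a = \left(-1\right) \frac{1}{11300} = - \frac{1}{11300}$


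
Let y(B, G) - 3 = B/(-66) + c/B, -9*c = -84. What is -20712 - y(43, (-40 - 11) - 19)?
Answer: -19595979/946 ≈ -20715.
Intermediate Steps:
c = 28/3 (c = -⅑*(-84) = 28/3 ≈ 9.3333)
y(B, G) = 3 - B/66 + 28/(3*B) (y(B, G) = 3 + (B/(-66) + 28/(3*B)) = 3 + (B*(-1/66) + 28/(3*B)) = 3 + (-B/66 + 28/(3*B)) = 3 - B/66 + 28/(3*B))
-20712 - y(43, (-40 - 11) - 19) = -20712 - (616 + 43*(198 - 1*43))/(66*43) = -20712 - (616 + 43*(198 - 43))/(66*43) = -20712 - (616 + 43*155)/(66*43) = -20712 - (616 + 6665)/(66*43) = -20712 - 7281/(66*43) = -20712 - 1*2427/946 = -20712 - 2427/946 = -19595979/946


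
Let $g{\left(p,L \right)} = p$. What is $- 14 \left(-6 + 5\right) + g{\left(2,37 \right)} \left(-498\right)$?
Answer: $-982$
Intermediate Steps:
$- 14 \left(-6 + 5\right) + g{\left(2,37 \right)} \left(-498\right) = - 14 \left(-6 + 5\right) + 2 \left(-498\right) = \left(-14\right) \left(-1\right) - 996 = 14 - 996 = -982$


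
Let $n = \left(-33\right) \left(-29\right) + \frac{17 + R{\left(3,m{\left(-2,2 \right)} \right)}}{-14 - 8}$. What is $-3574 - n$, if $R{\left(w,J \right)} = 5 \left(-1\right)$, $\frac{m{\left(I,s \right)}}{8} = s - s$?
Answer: $- \frac{49835}{11} \approx -4530.5$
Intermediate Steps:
$m{\left(I,s \right)} = 0$ ($m{\left(I,s \right)} = 8 \left(s - s\right) = 8 \cdot 0 = 0$)
$R{\left(w,J \right)} = -5$
$n = \frac{10521}{11}$ ($n = \left(-33\right) \left(-29\right) + \frac{17 - 5}{-14 - 8} = 957 + \frac{12}{-22} = 957 + 12 \left(- \frac{1}{22}\right) = 957 - \frac{6}{11} = \frac{10521}{11} \approx 956.45$)
$-3574 - n = -3574 - \frac{10521}{11} = - \frac{49835}{11}$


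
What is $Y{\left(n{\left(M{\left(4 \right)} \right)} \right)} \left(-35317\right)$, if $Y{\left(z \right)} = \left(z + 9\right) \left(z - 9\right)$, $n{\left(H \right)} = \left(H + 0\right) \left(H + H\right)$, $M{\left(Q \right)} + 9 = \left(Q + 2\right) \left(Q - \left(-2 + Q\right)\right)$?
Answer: $-8582031$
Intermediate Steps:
$M{\left(Q \right)} = -5 + 2 Q$ ($M{\left(Q \right)} = -9 + \left(Q + 2\right) \left(Q - \left(-2 + Q\right)\right) = -9 + \left(2 + Q\right) 2 = -9 + \left(4 + 2 Q\right) = -5 + 2 Q$)
$n{\left(H \right)} = 2 H^{2}$ ($n{\left(H \right)} = H 2 H = 2 H^{2}$)
$Y{\left(z \right)} = \left(-9 + z\right) \left(9 + z\right)$ ($Y{\left(z \right)} = \left(9 + z\right) \left(-9 + z\right) = \left(-9 + z\right) \left(9 + z\right)$)
$Y{\left(n{\left(M{\left(4 \right)} \right)} \right)} \left(-35317\right) = \left(-81 + \left(2 \left(-5 + 2 \cdot 4\right)^{2}\right)^{2}\right) \left(-35317\right) = \left(-81 + \left(2 \left(-5 + 8\right)^{2}\right)^{2}\right) \left(-35317\right) = \left(-81 + \left(2 \cdot 3^{2}\right)^{2}\right) \left(-35317\right) = \left(-81 + \left(2 \cdot 9\right)^{2}\right) \left(-35317\right) = \left(-81 + 18^{2}\right) \left(-35317\right) = \left(-81 + 324\right) \left(-35317\right) = 243 \left(-35317\right) = -8582031$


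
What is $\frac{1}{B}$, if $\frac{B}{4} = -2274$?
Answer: $- \frac{1}{9096} \approx -0.00010994$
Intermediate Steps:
$B = -9096$ ($B = 4 \left(-2274\right) = -9096$)
$\frac{1}{B} = \frac{1}{-9096} = - \frac{1}{9096}$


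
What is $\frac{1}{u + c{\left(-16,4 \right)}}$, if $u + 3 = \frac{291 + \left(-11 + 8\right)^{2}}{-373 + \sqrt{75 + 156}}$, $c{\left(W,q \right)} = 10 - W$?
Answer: $\frac{1541377}{34209821} + \frac{150 \sqrt{231}}{34209821} \approx 0.045123$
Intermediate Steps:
$u = -3 + \frac{300}{-373 + \sqrt{231}}$ ($u = -3 + \frac{291 + \left(-11 + 8\right)^{2}}{-373 + \sqrt{75 + 156}} = -3 + \frac{291 + \left(-3\right)^{2}}{-373 + \sqrt{231}} = -3 + \frac{291 + 9}{-373 + \sqrt{231}} = -3 + \frac{300}{-373 + \sqrt{231}} \approx -3.8385$)
$\frac{1}{u + c{\left(-16,4 \right)}} = \frac{1}{\left(- \frac{264297}{69449} - \frac{150 \sqrt{231}}{69449}\right) + \left(10 - -16\right)} = \frac{1}{\left(- \frac{264297}{69449} - \frac{150 \sqrt{231}}{69449}\right) + \left(10 + 16\right)} = \frac{1}{\left(- \frac{264297}{69449} - \frac{150 \sqrt{231}}{69449}\right) + 26} = \frac{1}{\frac{1541377}{69449} - \frac{150 \sqrt{231}}{69449}}$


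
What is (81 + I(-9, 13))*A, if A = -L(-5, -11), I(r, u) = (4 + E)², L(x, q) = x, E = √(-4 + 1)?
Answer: 470 + 40*I*√3 ≈ 470.0 + 69.282*I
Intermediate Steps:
E = I*√3 (E = √(-3) = I*√3 ≈ 1.732*I)
I(r, u) = (4 + I*√3)²
A = 5 (A = -1*(-5) = 5)
(81 + I(-9, 13))*A = (81 + (4 + I*√3)²)*5 = 405 + 5*(4 + I*√3)²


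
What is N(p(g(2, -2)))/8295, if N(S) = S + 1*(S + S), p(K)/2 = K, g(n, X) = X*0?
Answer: 0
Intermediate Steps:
g(n, X) = 0
p(K) = 2*K
N(S) = 3*S (N(S) = S + 1*(2*S) = S + 2*S = 3*S)
N(p(g(2, -2)))/8295 = (3*(2*0))/8295 = (3*0)*(1/8295) = 0*(1/8295) = 0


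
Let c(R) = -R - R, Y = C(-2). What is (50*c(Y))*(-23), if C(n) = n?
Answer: -4600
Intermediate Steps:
Y = -2
c(R) = -2*R
(50*c(Y))*(-23) = (50*(-2*(-2)))*(-23) = (50*4)*(-23) = 200*(-23) = -4600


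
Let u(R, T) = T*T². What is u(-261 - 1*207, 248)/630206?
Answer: 7626496/315103 ≈ 24.203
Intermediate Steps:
u(R, T) = T³
u(-261 - 1*207, 248)/630206 = 248³/630206 = 15252992*(1/630206) = 7626496/315103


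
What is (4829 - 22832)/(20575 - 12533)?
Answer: -18003/8042 ≈ -2.2386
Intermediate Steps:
(4829 - 22832)/(20575 - 12533) = -18003/8042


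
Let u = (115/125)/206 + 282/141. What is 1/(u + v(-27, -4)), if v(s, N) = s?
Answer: -5150/128727 ≈ -0.040007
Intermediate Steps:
u = 10323/5150 (u = (115*(1/125))*(1/206) + 282*(1/141) = (23/25)*(1/206) + 2 = 23/5150 + 2 = 10323/5150 ≈ 2.0045)
1/(u + v(-27, -4)) = 1/(10323/5150 - 27) = 1/(-128727/5150) = -5150/128727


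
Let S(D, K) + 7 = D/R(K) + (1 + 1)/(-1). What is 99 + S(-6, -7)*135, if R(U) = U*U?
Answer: -55494/49 ≈ -1132.5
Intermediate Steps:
R(U) = U²
S(D, K) = -9 + D/K² (S(D, K) = -7 + (D/(K²) + (1 + 1)/(-1)) = -7 + (D/K² + 2*(-1)) = -7 + (D/K² - 2) = -7 + (-2 + D/K²) = -9 + D/K²)
99 + S(-6, -7)*135 = 99 + (-9 - 6/(-7)²)*135 = 99 + (-9 - 6*1/49)*135 = 99 + (-9 - 6/49)*135 = 99 - 447/49*135 = 99 - 60345/49 = -55494/49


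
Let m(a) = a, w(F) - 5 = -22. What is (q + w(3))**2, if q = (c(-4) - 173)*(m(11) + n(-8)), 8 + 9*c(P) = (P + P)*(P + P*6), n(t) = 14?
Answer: 14002564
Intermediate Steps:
w(F) = -17 (w(F) = 5 - 22 = -17)
c(P) = -8/9 + 14*P**2/9 (c(P) = -8/9 + ((P + P)*(P + P*6))/9 = -8/9 + ((2*P)*(P + 6*P))/9 = -8/9 + ((2*P)*(7*P))/9 = -8/9 + (14*P**2)/9 = -8/9 + 14*P**2/9)
q = -3725 (q = ((-8/9 + (14/9)*(-4)**2) - 173)*(11 + 14) = ((-8/9 + (14/9)*16) - 173)*25 = ((-8/9 + 224/9) - 173)*25 = (24 - 173)*25 = -149*25 = -3725)
(q + w(3))**2 = (-3725 - 17)**2 = (-3742)**2 = 14002564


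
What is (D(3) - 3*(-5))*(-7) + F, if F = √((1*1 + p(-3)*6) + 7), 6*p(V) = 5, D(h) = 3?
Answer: -126 + √13 ≈ -122.39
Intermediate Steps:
p(V) = ⅚ (p(V) = (⅙)*5 = ⅚)
F = √13 (F = √((1*1 + (⅚)*6) + 7) = √((1 + 5) + 7) = √(6 + 7) = √13 ≈ 3.6056)
(D(3) - 3*(-5))*(-7) + F = (3 - 3*(-5))*(-7) + √13 = (3 + 15)*(-7) + √13 = 18*(-7) + √13 = -126 + √13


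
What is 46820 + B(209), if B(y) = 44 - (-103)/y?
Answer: 9794679/209 ≈ 46865.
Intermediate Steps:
B(y) = 44 + 103/y
46820 + B(209) = 46820 + (44 + 103/209) = 46820 + 9299/209 = 9794679/209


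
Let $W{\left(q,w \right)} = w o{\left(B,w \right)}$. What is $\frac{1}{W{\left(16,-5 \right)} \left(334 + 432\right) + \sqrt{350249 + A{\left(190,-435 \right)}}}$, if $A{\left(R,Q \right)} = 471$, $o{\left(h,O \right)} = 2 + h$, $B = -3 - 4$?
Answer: $\frac{1915}{36637178} - \frac{4 \sqrt{1370}}{91592945} \approx 5.0653 \cdot 10^{-5}$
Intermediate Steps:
$B = -7$ ($B = -3 - 4 = -7$)
$W{\left(q,w \right)} = - 5 w$ ($W{\left(q,w \right)} = w \left(2 - 7\right) = w \left(-5\right) = - 5 w$)
$\frac{1}{W{\left(16,-5 \right)} \left(334 + 432\right) + \sqrt{350249 + A{\left(190,-435 \right)}}} = \frac{1}{\left(-5\right) \left(-5\right) \left(334 + 432\right) + \sqrt{350249 + 471}} = \frac{1}{25 \cdot 766 + \sqrt{350720}} = \frac{1}{19150 + 16 \sqrt{1370}}$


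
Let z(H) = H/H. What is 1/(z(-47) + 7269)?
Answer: 1/7270 ≈ 0.00013755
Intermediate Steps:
z(H) = 1
1/(z(-47) + 7269) = 1/(1 + 7269) = 1/7270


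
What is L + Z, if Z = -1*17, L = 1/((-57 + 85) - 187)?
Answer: -2704/159 ≈ -17.006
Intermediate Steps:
L = -1/159 (L = 1/(28 - 187) = 1/(-159) = -1/159 ≈ -0.0062893)
Z = -17
L + Z = -1/159 - 17 = -2704/159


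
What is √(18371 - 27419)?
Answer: 2*I*√2262 ≈ 95.121*I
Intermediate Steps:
√(18371 - 27419) = √(-9048) = 2*I*√2262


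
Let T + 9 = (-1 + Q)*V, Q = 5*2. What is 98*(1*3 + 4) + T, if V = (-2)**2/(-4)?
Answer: 668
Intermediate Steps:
V = -1 (V = 4*(-1/4) = -1)
Q = 10
T = -18 (T = -9 + (-1 + 10)*(-1) = -9 + 9*(-1) = -9 - 9 = -18)
98*(1*3 + 4) + T = 98*(1*3 + 4) - 18 = 98*(3 + 4) - 18 = 98*7 - 18 = 686 - 18 = 668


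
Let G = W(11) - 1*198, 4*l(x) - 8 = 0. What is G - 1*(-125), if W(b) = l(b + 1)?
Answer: -71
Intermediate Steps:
l(x) = 2 (l(x) = 2 + (1/4)*0 = 2 + 0 = 2)
W(b) = 2
G = -196 (G = 2 - 1*198 = 2 - 198 = -196)
G - 1*(-125) = -196 - 1*(-125) = -196 + 125 = -71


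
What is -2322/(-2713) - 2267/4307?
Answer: 3850483/11684891 ≈ 0.32953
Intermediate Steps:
-2322/(-2713) - 2267/4307 = -2322*(-1/2713) - 2267*1/4307 = 2322/2713 - 2267/4307 = 3850483/11684891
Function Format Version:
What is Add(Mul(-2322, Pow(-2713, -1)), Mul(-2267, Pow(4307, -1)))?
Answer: Rational(3850483, 11684891) ≈ 0.32953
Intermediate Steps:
Add(Mul(-2322, Pow(-2713, -1)), Mul(-2267, Pow(4307, -1))) = Add(Mul(-2322, Rational(-1, 2713)), Mul(-2267, Rational(1, 4307))) = Add(Rational(2322, 2713), Rational(-2267, 4307)) = Rational(3850483, 11684891)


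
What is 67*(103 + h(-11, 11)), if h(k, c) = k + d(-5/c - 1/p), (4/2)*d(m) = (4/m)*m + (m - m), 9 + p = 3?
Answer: 6298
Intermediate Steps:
p = -6 (p = -9 + 3 = -6)
d(m) = 2 (d(m) = ((4/m)*m + (m - m))/2 = (4 + 0)/2 = (½)*4 = 2)
h(k, c) = 2 + k (h(k, c) = k + 2 = 2 + k)
67*(103 + h(-11, 11)) = 67*(103 + (2 - 11)) = 67*(103 - 9) = 67*94 = 6298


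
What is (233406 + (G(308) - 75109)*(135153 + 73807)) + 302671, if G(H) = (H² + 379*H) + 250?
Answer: 28573099597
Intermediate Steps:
G(H) = 250 + H² + 379*H
(233406 + (G(308) - 75109)*(135153 + 73807)) + 302671 = (233406 + ((250 + 308² + 379*308) - 75109)*(135153 + 73807)) + 302671 = (233406 + ((250 + 94864 + 116732) - 75109)*208960) + 302671 = (233406 + (211846 - 75109)*208960) + 302671 = (233406 + 136737*208960) + 302671 = (233406 + 28572563520) + 302671 = 28572796926 + 302671 = 28573099597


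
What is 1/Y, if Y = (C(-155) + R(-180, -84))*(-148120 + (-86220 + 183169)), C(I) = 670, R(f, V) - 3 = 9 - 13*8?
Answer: -1/29576838 ≈ -3.3810e-8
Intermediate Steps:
R(f, V) = -92 (R(f, V) = 3 + (9 - 13*8) = 3 + (9 - 104) = 3 - 95 = -92)
Y = -29576838 (Y = (670 - 92)*(-148120 + (-86220 + 183169)) = 578*(-148120 + 96949) = 578*(-51171) = -29576838)
1/Y = 1/(-29576838) = -1/29576838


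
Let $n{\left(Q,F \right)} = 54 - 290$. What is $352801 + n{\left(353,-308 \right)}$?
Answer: $352565$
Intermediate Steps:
$n{\left(Q,F \right)} = -236$
$352801 + n{\left(353,-308 \right)} = 352801 - 236 = 352565$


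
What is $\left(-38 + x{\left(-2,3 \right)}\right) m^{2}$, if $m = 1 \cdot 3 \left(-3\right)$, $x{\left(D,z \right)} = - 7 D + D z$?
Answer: $-2430$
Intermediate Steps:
$m = -9$ ($m = 3 \left(-3\right) = -9$)
$\left(-38 + x{\left(-2,3 \right)}\right) m^{2} = \left(-38 - 2 \left(-7 + 3\right)\right) \left(-9\right)^{2} = \left(-38 - -8\right) 81 = \left(-38 + 8\right) 81 = \left(-30\right) 81 = -2430$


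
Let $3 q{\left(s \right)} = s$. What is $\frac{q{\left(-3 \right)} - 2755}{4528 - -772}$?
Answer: $- \frac{13}{25} \approx -0.52$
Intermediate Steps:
$q{\left(s \right)} = \frac{s}{3}$
$\frac{q{\left(-3 \right)} - 2755}{4528 - -772} = \frac{\frac{1}{3} \left(-3\right) - 2755}{4528 - -772} = \frac{-1 - 2755}{4528 + \left(-606 + 1378\right)} = - \frac{2756}{4528 + 772} = - \frac{2756}{5300} = \left(-2756\right) \frac{1}{5300} = - \frac{13}{25}$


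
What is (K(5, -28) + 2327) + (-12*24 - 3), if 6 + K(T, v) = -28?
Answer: 2002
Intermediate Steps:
K(T, v) = -34 (K(T, v) = -6 - 28 = -34)
(K(5, -28) + 2327) + (-12*24 - 3) = (-34 + 2327) + (-12*24 - 3) = 2293 + (-288 - 3) = 2293 - 291 = 2002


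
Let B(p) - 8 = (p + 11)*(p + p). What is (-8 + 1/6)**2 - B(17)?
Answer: -32351/36 ≈ -898.64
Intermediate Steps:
B(p) = 8 + 2*p*(11 + p) (B(p) = 8 + (p + 11)*(p + p) = 8 + (11 + p)*(2*p) = 8 + 2*p*(11 + p))
(-8 + 1/6)**2 - B(17) = (-8 + 1/6)**2 - (8 + 2*17**2 + 22*17) = (-8 + 1/6)**2 - (8 + 2*289 + 374) = (-47/6)**2 - (8 + 578 + 374) = 2209/36 - 1*960 = 2209/36 - 960 = -32351/36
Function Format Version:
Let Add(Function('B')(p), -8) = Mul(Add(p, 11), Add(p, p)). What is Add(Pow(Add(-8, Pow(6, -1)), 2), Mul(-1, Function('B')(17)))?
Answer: Rational(-32351, 36) ≈ -898.64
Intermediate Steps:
Function('B')(p) = Add(8, Mul(2, p, Add(11, p))) (Function('B')(p) = Add(8, Mul(Add(p, 11), Add(p, p))) = Add(8, Mul(Add(11, p), Mul(2, p))) = Add(8, Mul(2, p, Add(11, p))))
Add(Pow(Add(-8, Pow(6, -1)), 2), Mul(-1, Function('B')(17))) = Add(Pow(Add(-8, Pow(6, -1)), 2), Mul(-1, Add(8, Mul(2, Pow(17, 2)), Mul(22, 17)))) = Add(Pow(Add(-8, Rational(1, 6)), 2), Mul(-1, Add(8, Mul(2, 289), 374))) = Add(Pow(Rational(-47, 6), 2), Mul(-1, Add(8, 578, 374))) = Add(Rational(2209, 36), Mul(-1, 960)) = Add(Rational(2209, 36), -960) = Rational(-32351, 36)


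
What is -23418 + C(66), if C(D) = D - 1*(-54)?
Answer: -23298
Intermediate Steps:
C(D) = 54 + D (C(D) = D + 54 = 54 + D)
-23418 + C(66) = -23418 + (54 + 66) = -23418 + 120 = -23298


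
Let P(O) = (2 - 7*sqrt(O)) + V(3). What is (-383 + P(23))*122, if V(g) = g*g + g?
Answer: -45018 - 854*sqrt(23) ≈ -49114.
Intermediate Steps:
V(g) = g + g**2 (V(g) = g**2 + g = g + g**2)
P(O) = 14 - 7*sqrt(O) (P(O) = (2 - 7*sqrt(O)) + 3*(1 + 3) = (2 - 7*sqrt(O)) + 3*4 = (2 - 7*sqrt(O)) + 12 = 14 - 7*sqrt(O))
(-383 + P(23))*122 = (-383 + (14 - 7*sqrt(23)))*122 = (-369 - 7*sqrt(23))*122 = -45018 - 854*sqrt(23)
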